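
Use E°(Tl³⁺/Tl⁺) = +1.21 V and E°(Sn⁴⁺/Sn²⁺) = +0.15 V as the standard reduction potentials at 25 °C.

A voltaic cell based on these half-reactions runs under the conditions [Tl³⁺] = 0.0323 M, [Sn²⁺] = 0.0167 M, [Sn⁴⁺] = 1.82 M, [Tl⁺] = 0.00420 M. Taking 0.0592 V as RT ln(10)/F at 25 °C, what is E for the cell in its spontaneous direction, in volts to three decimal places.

+1.026 V

Tl³⁺/Tl⁺ is the cathode (higher E°), Sn⁴⁺/Sn²⁺ the anode: E°cell = +1.21 − (+0.15) = +1.06 V, n = 2.
Overall: Tl³⁺(aq) + Sn²⁺(aq) → Tl⁺(aq) + Sn⁴⁺(aq)
Q = [Tl⁺]·[Sn⁴⁺] / ([Tl³⁺]·[Sn²⁺]); log Q = 1.151.
E = E° − (0.0592/n) log Q = +1.06 − (0.0592/2)(1.151) = +1.026 V.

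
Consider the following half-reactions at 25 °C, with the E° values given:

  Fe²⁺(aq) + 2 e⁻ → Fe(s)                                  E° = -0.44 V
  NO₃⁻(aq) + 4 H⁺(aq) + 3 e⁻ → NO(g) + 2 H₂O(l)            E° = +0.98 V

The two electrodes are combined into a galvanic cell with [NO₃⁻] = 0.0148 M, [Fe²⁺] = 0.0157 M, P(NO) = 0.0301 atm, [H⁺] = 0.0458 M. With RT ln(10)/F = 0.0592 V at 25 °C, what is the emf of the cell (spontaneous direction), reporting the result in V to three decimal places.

+1.362 V

NO₃⁻/NO is the cathode (higher E°), Fe²⁺/Fe the anode: E°cell = +0.98 − (-0.44) = +1.42 V, n = 6.
Overall: 2 NO₃⁻(aq) + 8 H⁺(aq) + 3 Fe(s) → 2 NO(g) + 4 H₂O(l) + 3 Fe²⁺(aq)
Q = P(NO)^2·[Fe²⁺]^3 / ([NO₃⁻]^2·[H⁺]^8); log Q = 5.917.
E = E° − (0.0592/n) log Q = +1.42 − (0.0592/6)(5.917) = +1.362 V.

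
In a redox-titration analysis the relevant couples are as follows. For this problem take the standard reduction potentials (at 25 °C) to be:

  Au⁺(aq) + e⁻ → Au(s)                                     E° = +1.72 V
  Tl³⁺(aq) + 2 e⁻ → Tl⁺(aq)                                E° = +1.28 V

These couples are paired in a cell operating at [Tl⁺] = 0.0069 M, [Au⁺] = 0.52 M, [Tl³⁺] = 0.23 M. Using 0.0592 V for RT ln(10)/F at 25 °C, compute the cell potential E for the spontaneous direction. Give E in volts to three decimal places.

Au⁺/Au is the cathode (higher E°), Tl³⁺/Tl⁺ the anode: E°cell = +1.72 − (+1.28) = +0.44 V, n = 2.
Overall: 2 Au⁺(aq) + Tl⁺(aq) → 2 Au(s) + Tl³⁺(aq)
Q = [Tl³⁺] / ([Au⁺]^2·[Tl⁺]); log Q = 2.091.
E = E° − (0.0592/n) log Q = +0.44 − (0.0592/2)(2.091) = +0.378 V.

+0.378 V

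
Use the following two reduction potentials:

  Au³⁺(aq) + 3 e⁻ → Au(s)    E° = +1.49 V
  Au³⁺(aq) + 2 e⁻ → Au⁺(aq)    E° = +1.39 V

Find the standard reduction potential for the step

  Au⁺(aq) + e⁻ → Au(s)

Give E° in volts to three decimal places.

Sequential free energies add, so n₃E°₃ = n₁E°₁ + n₂E°₂.
With n₃ = 3, and the known step contributing 2×(+1.39) V, the unknown satisfies 1·E° = 3×(+1.49) − 2×(+1.39) = +1.690.
E° = +1.690 / 1 = +1.690 V.

+1.690 V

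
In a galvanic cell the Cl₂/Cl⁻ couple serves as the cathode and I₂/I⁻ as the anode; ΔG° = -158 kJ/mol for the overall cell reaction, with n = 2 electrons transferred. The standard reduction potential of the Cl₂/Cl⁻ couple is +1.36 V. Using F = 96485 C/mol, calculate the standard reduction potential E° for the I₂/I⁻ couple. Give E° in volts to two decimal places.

+0.54 V

E°cell = −ΔG°/(nF) = −(-158×10³)/((2)(96485)) = +0.819 V.
Since Cl₂/Cl⁻ is the cathode and I₂/I⁻ the anode, E°cell = E°(Cl₂/Cl⁻) − E°(I₂/I⁻).
So E°(I₂/I⁻) = E°(Cl₂/Cl⁻) − E°cell = (+1.36) − (+0.819) = +0.54 V.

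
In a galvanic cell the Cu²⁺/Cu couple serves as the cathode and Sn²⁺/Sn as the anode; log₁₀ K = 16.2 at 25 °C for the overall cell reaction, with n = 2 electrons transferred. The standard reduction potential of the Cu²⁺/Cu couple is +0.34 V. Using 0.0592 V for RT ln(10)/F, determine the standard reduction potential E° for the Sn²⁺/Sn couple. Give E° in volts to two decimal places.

E°cell = (0.0592/n)·log K = (0.0592/2)(16.2) = +0.480 V.
Since Cu²⁺/Cu is the cathode and Sn²⁺/Sn the anode, E°cell = E°(Cu²⁺/Cu) − E°(Sn²⁺/Sn).
So E°(Sn²⁺/Sn) = E°(Cu²⁺/Cu) − E°cell = (+0.34) − (+0.480) = -0.14 V.

-0.14 V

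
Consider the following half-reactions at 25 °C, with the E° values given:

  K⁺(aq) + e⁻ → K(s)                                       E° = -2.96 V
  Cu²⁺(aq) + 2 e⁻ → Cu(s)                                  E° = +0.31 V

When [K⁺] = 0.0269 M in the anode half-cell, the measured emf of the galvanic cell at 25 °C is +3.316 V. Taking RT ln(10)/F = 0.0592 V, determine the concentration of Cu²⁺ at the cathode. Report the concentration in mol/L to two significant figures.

0.026 M

Cu²⁺/Cu is the cathode, K⁺/K the anode: E°cell = +3.27 V, n = 2.
Overall reaction: Cu²⁺(aq) + 2 K(s) → Cu(s) + 2 K⁺(aq); Q = [K⁺]^2/[Cu²⁺]^1.
From E = E° − (0.0592/n) log Q: log Q = (E° − E)·n/0.0592 = (+3.27 − (+3.316))·2/0.0592 = -1.5541.
So 1·log[Cu²⁺] = 2·log(0.0269) − log Q = -3.1405 − (-1.5541) = -1.5864; [Cu²⁺] = 10^(-1.5864) ≈ 0.026 M.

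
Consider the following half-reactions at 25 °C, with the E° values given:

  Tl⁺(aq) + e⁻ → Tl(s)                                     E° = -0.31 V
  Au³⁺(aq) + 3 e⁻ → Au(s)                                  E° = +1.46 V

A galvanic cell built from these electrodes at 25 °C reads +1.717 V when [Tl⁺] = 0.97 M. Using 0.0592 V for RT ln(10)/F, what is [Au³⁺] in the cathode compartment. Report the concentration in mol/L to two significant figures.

0.0019 M

Au³⁺/Au is the cathode, Tl⁺/Tl the anode: E°cell = +1.77 V, n = 3.
Overall reaction: Au³⁺(aq) + 3 Tl(s) → Au(s) + 3 Tl⁺(aq); Q = [Tl⁺]^3/[Au³⁺]^1.
From E = E° − (0.0592/n) log Q: log Q = (E° − E)·n/0.0592 = (+1.77 − (+1.717))·3/0.0592 = 2.6858.
So 1·log[Au³⁺] = 3·log(0.97) − log Q = -0.0397 − (2.6858) = -2.7255; [Au³⁺] = 10^(-2.7255) ≈ 0.0019 M.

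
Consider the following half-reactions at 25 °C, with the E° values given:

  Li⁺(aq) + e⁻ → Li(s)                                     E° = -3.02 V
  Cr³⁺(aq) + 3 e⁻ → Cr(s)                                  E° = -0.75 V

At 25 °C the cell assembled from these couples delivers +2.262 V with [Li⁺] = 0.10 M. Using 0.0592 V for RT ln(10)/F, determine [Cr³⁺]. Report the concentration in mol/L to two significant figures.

0.00039 M

Cr³⁺/Cr is the cathode, Li⁺/Li the anode: E°cell = +2.27 V, n = 3.
Overall reaction: Cr³⁺(aq) + 3 Li(s) → Cr(s) + 3 Li⁺(aq); Q = [Li⁺]^3/[Cr³⁺]^1.
From E = E° − (0.0592/n) log Q: log Q = (E° − E)·n/0.0592 = (+2.27 − (+2.262))·3/0.0592 = 0.4054.
So 1·log[Cr³⁺] = 3·log(0.1) − log Q = -3.0000 − (0.4054) = -3.4054; [Cr³⁺] = 10^(-3.4054) ≈ 0.00039 M.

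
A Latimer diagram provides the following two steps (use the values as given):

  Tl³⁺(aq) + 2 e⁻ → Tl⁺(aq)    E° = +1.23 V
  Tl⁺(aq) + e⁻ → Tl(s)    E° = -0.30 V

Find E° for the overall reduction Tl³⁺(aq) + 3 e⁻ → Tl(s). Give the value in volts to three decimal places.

+0.720 V

Standard free energies of sequential steps add: ΔG°₃ = ΔG°₁ + ΔG°₂, so n₃E°₃ = n₁E°₁ + n₂E°₂.
E°₃ = (2×+1.23 + 1×-0.30) / 3 = (+2.160) / 3 = +0.720 V.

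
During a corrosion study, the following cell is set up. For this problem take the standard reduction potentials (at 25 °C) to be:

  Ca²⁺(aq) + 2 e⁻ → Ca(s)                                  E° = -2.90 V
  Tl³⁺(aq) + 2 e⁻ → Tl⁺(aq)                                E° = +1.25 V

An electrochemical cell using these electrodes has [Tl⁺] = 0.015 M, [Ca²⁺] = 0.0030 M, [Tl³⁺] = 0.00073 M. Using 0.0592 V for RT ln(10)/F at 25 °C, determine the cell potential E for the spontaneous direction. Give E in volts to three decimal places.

+4.186 V

Tl³⁺/Tl⁺ is the cathode (higher E°), Ca²⁺/Ca the anode: E°cell = +1.25 − (-2.90) = +4.15 V, n = 2.
Overall: Tl³⁺(aq) + Ca(s) → Tl⁺(aq) + Ca²⁺(aq)
Q = [Tl⁺]·[Ca²⁺] / ([Tl³⁺]); log Q = -1.210.
E = E° − (0.0592/n) log Q = +4.15 − (0.0592/2)(-1.210) = +4.186 V.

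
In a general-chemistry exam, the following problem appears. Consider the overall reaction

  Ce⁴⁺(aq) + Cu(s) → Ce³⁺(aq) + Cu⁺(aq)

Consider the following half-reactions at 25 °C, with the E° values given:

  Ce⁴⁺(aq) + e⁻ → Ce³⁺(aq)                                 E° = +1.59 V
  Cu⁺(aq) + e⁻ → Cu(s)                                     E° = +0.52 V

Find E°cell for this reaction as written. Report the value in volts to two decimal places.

+1.07 V

The Ce⁴⁺/Ce³⁺ couple has the higher reduction potential, so it is the cathode; Cu⁺/Cu is oxidised at the anode.
E°cell = E°(cathode) − E°(anode) = (+1.59) − (+0.52) = +1.07 V.
Since E°cell > 0, the reaction is spontaneous under standard conditions.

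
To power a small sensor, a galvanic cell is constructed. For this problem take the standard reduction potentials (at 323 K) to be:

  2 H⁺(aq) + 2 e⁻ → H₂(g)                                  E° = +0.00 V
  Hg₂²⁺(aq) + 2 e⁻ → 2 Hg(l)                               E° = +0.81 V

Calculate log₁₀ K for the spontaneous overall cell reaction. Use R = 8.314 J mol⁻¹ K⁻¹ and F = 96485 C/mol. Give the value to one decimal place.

25.3

Cathode: Hg₂²⁺/Hg; anode: H⁺/H₂. E°cell = (+0.81) − (+0.00) = +0.81 V, with n = 2.
ΔG° = −nFE° = −RT ln K, so ln K = nFE°/(RT) = (2)(96485)(+0.81) / ((8.314)(323)) = 58.205.
log₁₀ K = 58.205 / ln 10 = 25.3.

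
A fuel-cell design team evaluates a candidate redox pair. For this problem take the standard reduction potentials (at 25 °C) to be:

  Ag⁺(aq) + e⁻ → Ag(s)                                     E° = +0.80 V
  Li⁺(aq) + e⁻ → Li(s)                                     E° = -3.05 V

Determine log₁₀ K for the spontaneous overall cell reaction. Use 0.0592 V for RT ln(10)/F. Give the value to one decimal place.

Cathode: Ag⁺/Ag; anode: Li⁺/Li. E°cell = +3.85 V, n = 1.
log K = nE°cell / 0.0592 = (1)(+3.85) / 0.0592 = 65.0.

65.0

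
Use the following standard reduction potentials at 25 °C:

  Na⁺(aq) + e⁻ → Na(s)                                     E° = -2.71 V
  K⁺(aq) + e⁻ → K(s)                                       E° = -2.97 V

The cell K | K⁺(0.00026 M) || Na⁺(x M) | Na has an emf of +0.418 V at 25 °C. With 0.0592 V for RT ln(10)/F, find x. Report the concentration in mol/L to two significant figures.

Na⁺/Na is the cathode, K⁺/K the anode: E°cell = +0.26 V, n = 1.
Overall reaction: Na⁺(aq) + K(s) → Na(s) + K⁺(aq); Q = [K⁺]^1/[Na⁺]^1.
From E = E° − (0.0592/n) log Q: log Q = (E° − E)·n/0.0592 = (+0.26 − (+0.418))·1/0.0592 = -2.6689.
So 1·log[Na⁺] = 1·log(0.00026) − log Q = -3.5850 − (-2.6689) = -0.9161; [Na⁺] = 10^(-0.9161) ≈ 0.12 M.

0.12 M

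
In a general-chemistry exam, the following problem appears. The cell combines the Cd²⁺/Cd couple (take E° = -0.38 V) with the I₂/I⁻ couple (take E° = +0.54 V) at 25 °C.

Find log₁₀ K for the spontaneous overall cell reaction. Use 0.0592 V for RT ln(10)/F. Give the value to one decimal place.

Cathode: I₂/I⁻; anode: Cd²⁺/Cd. E°cell = +0.92 V, n = 2.
log K = nE°cell / 0.0592 = (2)(+0.92) / 0.0592 = 31.1.

31.1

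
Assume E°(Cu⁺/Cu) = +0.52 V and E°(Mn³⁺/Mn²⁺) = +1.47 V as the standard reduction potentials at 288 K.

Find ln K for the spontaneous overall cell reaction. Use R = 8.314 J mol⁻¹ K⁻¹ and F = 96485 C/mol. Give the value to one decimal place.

38.3

Cathode: Mn³⁺/Mn²⁺; anode: Cu⁺/Cu. E°cell = (+1.47) − (+0.52) = +0.95 V, with n = 1.
ΔG° = −nFE° = −RT ln K, so ln K = nFE°/(RT) = (1)(96485)(+0.95) / ((8.314)(288)) = 38.281.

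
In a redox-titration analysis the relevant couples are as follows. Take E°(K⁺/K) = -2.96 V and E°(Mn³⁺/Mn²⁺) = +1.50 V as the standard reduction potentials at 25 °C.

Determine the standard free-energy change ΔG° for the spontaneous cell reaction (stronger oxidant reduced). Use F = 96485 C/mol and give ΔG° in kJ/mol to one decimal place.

Mn³⁺/Mn²⁺ (E° = +1.50 V) is the cathode; K⁺/K (E° = -2.96 V) is the anode, so E°cell = +4.46 V.
Balancing electrons gives n = 1 (lcm of 1 and 1).
ΔG° = −nFE° = −(1)(96485)(+4.46) = -430,323 J = -430.3 kJ/mol.

-430.3 kJ/mol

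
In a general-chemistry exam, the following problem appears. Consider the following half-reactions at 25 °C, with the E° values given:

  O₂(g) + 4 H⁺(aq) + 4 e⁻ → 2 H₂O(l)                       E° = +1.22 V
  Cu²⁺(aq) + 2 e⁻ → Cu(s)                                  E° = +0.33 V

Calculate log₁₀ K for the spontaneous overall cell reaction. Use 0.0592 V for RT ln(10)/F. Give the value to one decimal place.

Cathode: O₂/H₂O; anode: Cu²⁺/Cu. E°cell = +0.89 V, n = 4.
log K = nE°cell / 0.0592 = (4)(+0.89) / 0.0592 = 60.1.

60.1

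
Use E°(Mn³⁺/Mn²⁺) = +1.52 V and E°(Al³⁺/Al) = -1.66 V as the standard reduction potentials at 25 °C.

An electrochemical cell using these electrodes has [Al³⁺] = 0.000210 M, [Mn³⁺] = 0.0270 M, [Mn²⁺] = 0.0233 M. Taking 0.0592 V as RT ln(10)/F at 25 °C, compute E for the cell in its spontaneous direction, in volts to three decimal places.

+3.256 V

Mn³⁺/Mn²⁺ is the cathode (higher E°), Al³⁺/Al the anode: E°cell = +1.52 − (-1.66) = +3.18 V, n = 3.
Overall: 3 Mn³⁺(aq) + Al(s) → 3 Mn²⁺(aq) + Al³⁺(aq)
Q = [Mn²⁺]^3·[Al³⁺] / ([Mn³⁺]^3); log Q = -3.870.
E = E° − (0.0592/n) log Q = +3.18 − (0.0592/3)(-3.870) = +3.256 V.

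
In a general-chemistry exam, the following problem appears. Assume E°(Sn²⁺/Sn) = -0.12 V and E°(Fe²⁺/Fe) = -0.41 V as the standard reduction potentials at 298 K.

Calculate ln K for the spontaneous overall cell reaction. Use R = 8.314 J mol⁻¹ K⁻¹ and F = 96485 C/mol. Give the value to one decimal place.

Cathode: Sn²⁺/Sn; anode: Fe²⁺/Fe. E°cell = (-0.12) − (-0.41) = +0.29 V, with n = 2.
ΔG° = −nFE° = −RT ln K, so ln K = nFE°/(RT) = (2)(96485)(+0.29) / ((8.314)(298)) = 22.587.

22.6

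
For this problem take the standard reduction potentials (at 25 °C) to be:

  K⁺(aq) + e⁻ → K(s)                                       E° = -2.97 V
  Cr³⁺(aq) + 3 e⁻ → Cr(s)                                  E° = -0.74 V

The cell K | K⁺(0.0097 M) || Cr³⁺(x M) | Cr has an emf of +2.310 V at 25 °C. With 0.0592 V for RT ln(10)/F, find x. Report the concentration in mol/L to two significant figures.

0.010 M

Cr³⁺/Cr is the cathode, K⁺/K the anode: E°cell = +2.23 V, n = 3.
Overall reaction: Cr³⁺(aq) + 3 K(s) → Cr(s) + 3 K⁺(aq); Q = [K⁺]^3/[Cr³⁺]^1.
From E = E° − (0.0592/n) log Q: log Q = (E° − E)·n/0.0592 = (+2.23 − (+2.310))·3/0.0592 = -4.0541.
So 1·log[Cr³⁺] = 3·log(0.0097) − log Q = -6.0397 − (-4.0541) = -1.9856; [Cr³⁺] = 10^(-1.9856) ≈ 0.010 M.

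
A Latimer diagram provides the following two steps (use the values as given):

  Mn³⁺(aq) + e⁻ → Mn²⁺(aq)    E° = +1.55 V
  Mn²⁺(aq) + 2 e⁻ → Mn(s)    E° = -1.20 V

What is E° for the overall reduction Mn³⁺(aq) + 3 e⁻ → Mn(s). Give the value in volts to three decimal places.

-0.283 V

Since ΔG° = −nFE° is additive over sequential reductions, n₃E°₃ = n₁E°₁ + n₂E°₂.
E°₃ = (1×+1.55 + 2×-1.20) / 3 = (-0.850) / 3 = -0.283 V.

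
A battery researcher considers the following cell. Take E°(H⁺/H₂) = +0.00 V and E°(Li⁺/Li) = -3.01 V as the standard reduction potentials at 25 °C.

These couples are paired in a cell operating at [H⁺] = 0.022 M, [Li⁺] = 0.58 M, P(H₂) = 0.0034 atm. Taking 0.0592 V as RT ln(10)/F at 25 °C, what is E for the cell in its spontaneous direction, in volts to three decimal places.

H⁺/H₂ is the cathode (higher E°), Li⁺/Li the anode: E°cell = +0.00 − (-3.01) = +3.01 V, n = 2.
Overall: 2 H⁺(aq) + 2 Li(s) → H₂(g) + 2 Li⁺(aq)
Q = P(H₂)·[Li⁺]^2 / ([H⁺]^2); log Q = 0.373.
E = E° − (0.0592/n) log Q = +3.01 − (0.0592/2)(0.373) = +2.999 V.

+2.999 V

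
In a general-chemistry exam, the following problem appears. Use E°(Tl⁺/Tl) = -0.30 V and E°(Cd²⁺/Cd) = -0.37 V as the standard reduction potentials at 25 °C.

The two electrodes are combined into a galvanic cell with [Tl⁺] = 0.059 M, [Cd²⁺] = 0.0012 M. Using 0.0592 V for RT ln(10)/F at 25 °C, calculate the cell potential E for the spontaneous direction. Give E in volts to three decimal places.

Tl⁺/Tl is the cathode (higher E°), Cd²⁺/Cd the anode: E°cell = -0.30 − (-0.37) = +0.07 V, n = 2.
Overall: 2 Tl⁺(aq) + Cd(s) → 2 Tl(s) + Cd²⁺(aq)
Q = [Cd²⁺] / ([Tl⁺]^2); log Q = -0.463.
E = E° − (0.0592/n) log Q = +0.07 − (0.0592/2)(-0.463) = +0.084 V.

+0.084 V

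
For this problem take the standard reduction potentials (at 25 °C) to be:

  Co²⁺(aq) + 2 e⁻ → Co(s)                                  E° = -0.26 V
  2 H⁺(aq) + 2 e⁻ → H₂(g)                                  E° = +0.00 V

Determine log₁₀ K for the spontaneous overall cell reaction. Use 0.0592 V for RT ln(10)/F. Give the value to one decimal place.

Cathode: H⁺/H₂; anode: Co²⁺/Co. E°cell = +0.26 V, n = 2.
log K = nE°cell / 0.0592 = (2)(+0.26) / 0.0592 = 8.8.

8.8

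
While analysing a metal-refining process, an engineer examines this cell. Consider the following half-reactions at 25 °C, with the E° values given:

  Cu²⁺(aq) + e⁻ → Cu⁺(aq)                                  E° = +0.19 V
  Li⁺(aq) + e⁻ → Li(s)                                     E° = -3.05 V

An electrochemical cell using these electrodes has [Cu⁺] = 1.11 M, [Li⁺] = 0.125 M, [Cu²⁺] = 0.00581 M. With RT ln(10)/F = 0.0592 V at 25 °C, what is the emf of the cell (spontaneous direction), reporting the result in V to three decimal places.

Cu²⁺/Cu⁺ is the cathode (higher E°), Li⁺/Li the anode: E°cell = +0.19 − (-3.05) = +3.24 V, n = 1.
Overall: Cu²⁺(aq) + Li(s) → Cu⁺(aq) + Li⁺(aq)
Q = [Cu⁺]·[Li⁺] / ([Cu²⁺]); log Q = 1.378.
E = E° − (0.0592/n) log Q = +3.24 − (0.0592/1)(1.378) = +3.158 V.

+3.158 V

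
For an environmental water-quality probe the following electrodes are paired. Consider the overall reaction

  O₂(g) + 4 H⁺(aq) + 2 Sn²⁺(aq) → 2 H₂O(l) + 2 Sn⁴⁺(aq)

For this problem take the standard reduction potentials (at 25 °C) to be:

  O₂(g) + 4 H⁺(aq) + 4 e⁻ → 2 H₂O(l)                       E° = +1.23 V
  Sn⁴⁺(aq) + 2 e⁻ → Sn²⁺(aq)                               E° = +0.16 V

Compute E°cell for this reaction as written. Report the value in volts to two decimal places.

+1.07 V

The O₂/H₂O couple has the higher reduction potential, so it is the cathode; Sn⁴⁺/Sn²⁺ is oxidised at the anode.
E°cell = E°(cathode) − E°(anode) = (+1.23) − (+0.16) = +1.07 V.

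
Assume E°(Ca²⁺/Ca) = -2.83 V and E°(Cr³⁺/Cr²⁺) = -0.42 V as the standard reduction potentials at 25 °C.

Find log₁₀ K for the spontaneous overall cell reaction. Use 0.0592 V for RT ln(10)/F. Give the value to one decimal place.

Cathode: Cr³⁺/Cr²⁺; anode: Ca²⁺/Ca. E°cell = +2.41 V, n = 2.
log K = nE°cell / 0.0592 = (2)(+2.41) / 0.0592 = 81.4.

81.4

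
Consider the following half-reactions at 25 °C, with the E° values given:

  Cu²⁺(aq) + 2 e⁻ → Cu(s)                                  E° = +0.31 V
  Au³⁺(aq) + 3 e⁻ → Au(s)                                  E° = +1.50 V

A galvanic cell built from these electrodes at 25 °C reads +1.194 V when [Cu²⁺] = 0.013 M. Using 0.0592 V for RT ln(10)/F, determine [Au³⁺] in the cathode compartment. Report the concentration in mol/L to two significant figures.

0.0024 M

Au³⁺/Au is the cathode, Cu²⁺/Cu the anode: E°cell = +1.19 V, n = 6.
Overall reaction: 2 Au³⁺(aq) + 3 Cu(s) → 2 Au(s) + 3 Cu²⁺(aq); Q = [Cu²⁺]^3/[Au³⁺]^2.
From E = E° − (0.0592/n) log Q: log Q = (E° − E)·n/0.0592 = (+1.19 − (+1.194))·6/0.0592 = -0.4054.
So 2·log[Au³⁺] = 3·log(0.013) − log Q = -5.6582 − (-0.4054) = -5.2528; log[Au³⁺] = -5.2528 / 2 = -2.6264; [Au³⁺] = 10^(-2.6264) ≈ 0.0024 M.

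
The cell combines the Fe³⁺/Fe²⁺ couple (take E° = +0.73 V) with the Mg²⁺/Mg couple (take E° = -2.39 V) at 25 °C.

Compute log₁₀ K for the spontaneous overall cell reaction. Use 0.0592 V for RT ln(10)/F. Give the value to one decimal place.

105.4

Cathode: Fe³⁺/Fe²⁺; anode: Mg²⁺/Mg. E°cell = +3.12 V, n = 2.
log K = nE°cell / 0.0592 = (2)(+3.12) / 0.0592 = 105.4.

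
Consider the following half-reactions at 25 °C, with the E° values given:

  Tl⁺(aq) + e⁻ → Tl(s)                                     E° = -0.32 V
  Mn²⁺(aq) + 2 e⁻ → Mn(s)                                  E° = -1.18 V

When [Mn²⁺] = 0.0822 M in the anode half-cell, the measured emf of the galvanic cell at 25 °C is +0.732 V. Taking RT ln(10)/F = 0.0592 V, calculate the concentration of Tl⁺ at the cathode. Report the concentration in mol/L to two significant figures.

Tl⁺/Tl is the cathode, Mn²⁺/Mn the anode: E°cell = +0.86 V, n = 2.
Overall reaction: 2 Tl⁺(aq) + Mn(s) → 2 Tl(s) + Mn²⁺(aq); Q = [Mn²⁺]^1/[Tl⁺]^2.
From E = E° − (0.0592/n) log Q: log Q = (E° − E)·n/0.0592 = (+0.86 − (+0.732))·2/0.0592 = 4.3243.
So 2·log[Tl⁺] = 1·log(0.0822) − log Q = -1.0851 − (4.3243) = -5.4094; log[Tl⁺] = -5.4094 / 2 = -2.7047; [Tl⁺] = 10^(-2.7047) ≈ 0.0020 M.

0.0020 M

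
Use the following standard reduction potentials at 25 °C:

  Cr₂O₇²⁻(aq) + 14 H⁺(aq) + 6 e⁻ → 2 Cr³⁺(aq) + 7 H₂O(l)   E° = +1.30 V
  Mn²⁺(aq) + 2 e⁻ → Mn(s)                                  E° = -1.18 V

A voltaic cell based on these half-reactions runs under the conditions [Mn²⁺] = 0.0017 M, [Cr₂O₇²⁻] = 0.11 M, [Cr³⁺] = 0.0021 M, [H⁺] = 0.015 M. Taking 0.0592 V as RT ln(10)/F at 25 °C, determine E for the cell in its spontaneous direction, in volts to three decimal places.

+2.353 V

Cr₂O₇²⁻/Cr³⁺ is the cathode (higher E°), Mn²⁺/Mn the anode: E°cell = +1.30 − (-1.18) = +2.48 V, n = 6.
Overall: Cr₂O₇²⁻(aq) + 14 H⁺(aq) + 3 Mn(s) → 2 Cr³⁺(aq) + 7 H₂O(l) + 3 Mn²⁺(aq)
Q = [Cr³⁺]^2·[Mn²⁺]^3 / ([Cr₂O₇²⁻]·[H⁺]^14); log Q = 12.829.
E = E° − (0.0592/n) log Q = +2.48 − (0.0592/6)(12.829) = +2.353 V.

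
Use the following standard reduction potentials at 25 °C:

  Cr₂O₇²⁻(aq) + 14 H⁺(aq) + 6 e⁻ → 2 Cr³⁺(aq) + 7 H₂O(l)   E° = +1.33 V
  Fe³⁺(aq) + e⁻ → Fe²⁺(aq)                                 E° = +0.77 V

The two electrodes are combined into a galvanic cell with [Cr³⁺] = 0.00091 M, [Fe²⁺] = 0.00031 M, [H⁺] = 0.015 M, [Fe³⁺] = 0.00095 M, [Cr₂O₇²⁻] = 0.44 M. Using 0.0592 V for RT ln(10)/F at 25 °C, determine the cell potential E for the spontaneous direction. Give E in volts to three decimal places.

Cr₂O₇²⁻/Cr³⁺ is the cathode (higher E°), Fe³⁺/Fe²⁺ the anode: E°cell = +1.33 − (+0.77) = +0.56 V, n = 6.
Overall: Cr₂O₇²⁻(aq) + 14 H⁺(aq) + 6 Fe²⁺(aq) → 2 Cr³⁺(aq) + 7 H₂O(l) + 6 Fe³⁺(aq)
Q = [Cr³⁺]^2·[Fe³⁺]^6 / ([Cr₂O₇²⁻]·[H⁺]^14·[Fe²⁺]^6); log Q = 22.728.
E = E° − (0.0592/n) log Q = +0.56 − (0.0592/6)(22.728) = +0.336 V.

+0.336 V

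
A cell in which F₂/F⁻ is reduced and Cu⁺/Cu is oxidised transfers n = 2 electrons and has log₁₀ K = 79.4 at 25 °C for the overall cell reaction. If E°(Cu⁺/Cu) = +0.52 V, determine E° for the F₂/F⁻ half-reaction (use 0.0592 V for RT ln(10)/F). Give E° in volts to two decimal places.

E°cell = (0.0592/n)·log K = (0.0592/2)(79.4) = +2.350 V.
Since F₂/F⁻ is the cathode and Cu⁺/Cu the anode, E°cell = E°(F₂/F⁻) − E°(Cu⁺/Cu).
So E°(F₂/F⁻) = E°cell + E°(Cu⁺/Cu) = +2.350 + (+0.52) = +2.87 V.

+2.87 V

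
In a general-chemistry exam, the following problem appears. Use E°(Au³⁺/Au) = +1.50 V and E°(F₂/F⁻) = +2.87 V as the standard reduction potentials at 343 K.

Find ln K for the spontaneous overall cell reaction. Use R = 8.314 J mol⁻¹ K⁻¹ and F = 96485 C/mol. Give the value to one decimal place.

278.1

Cathode: F₂/F⁻; anode: Au³⁺/Au. E°cell = (+2.87) − (+1.50) = +1.37 V, with n = 6.
ΔG° = −nFE° = −RT ln K, so ln K = nFE°/(RT) = (6)(96485)(+1.37) / ((8.314)(343)) = 278.117.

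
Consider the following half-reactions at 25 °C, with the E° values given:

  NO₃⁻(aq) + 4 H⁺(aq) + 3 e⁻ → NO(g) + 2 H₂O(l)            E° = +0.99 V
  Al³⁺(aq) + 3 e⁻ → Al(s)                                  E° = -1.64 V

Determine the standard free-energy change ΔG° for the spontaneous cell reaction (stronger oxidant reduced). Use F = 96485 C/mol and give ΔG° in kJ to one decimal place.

-761.3 kJ

NO₃⁻/NO (E° = +0.99 V) is the cathode; Al³⁺/Al (E° = -1.64 V) is the anode, so E°cell = +2.63 V.
Balancing electrons gives n = 3 (lcm of 3 and 3).
ΔG° = −nFE° = −(3)(96485)(+2.63) = -761,267 J = -761.3 kJ.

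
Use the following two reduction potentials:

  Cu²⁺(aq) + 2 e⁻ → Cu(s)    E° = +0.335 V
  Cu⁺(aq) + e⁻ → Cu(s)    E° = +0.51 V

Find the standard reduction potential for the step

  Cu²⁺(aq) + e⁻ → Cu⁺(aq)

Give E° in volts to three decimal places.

+0.160 V

Sequential free energies add, so n₃E°₃ = n₁E°₁ + n₂E°₂.
With n₃ = 2, and the known step contributing 1×(+0.51) V, the unknown satisfies 1·E° = 2×(+0.335) − 1×(+0.51) = +0.160.
E° = +0.160 / 1 = +0.160 V.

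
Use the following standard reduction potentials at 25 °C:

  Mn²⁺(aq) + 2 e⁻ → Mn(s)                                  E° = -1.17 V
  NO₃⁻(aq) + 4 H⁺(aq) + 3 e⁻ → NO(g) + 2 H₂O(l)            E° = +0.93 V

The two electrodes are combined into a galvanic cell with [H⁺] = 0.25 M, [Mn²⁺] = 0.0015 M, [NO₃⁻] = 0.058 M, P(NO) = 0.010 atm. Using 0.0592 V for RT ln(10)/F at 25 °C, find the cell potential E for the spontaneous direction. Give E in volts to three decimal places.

+2.151 V

NO₃⁻/NO is the cathode (higher E°), Mn²⁺/Mn the anode: E°cell = +0.93 − (-1.17) = +2.10 V, n = 6.
Overall: 2 NO₃⁻(aq) + 8 H⁺(aq) + 3 Mn(s) → 2 NO(g) + 4 H₂O(l) + 3 Mn²⁺(aq)
Q = P(NO)^2·[Mn²⁺]^3 / ([NO₃⁻]^2·[H⁺]^8); log Q = -5.182.
E = E° − (0.0592/n) log Q = +2.10 − (0.0592/6)(-5.182) = +2.151 V.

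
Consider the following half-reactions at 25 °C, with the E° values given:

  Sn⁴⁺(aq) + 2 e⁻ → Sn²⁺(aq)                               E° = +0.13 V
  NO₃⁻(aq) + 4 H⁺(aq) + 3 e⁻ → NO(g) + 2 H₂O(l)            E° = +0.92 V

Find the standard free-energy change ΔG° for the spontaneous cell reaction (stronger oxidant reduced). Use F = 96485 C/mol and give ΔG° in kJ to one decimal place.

-457.3 kJ

NO₃⁻/NO (E° = +0.92 V) is the cathode; Sn⁴⁺/Sn²⁺ (E° = +0.13 V) is the anode, so E°cell = +0.79 V.
Balancing electrons gives n = 6 (lcm of 3 and 2).
ΔG° = −nFE° = −(6)(96485)(+0.79) = -457,339 J = -457.3 kJ.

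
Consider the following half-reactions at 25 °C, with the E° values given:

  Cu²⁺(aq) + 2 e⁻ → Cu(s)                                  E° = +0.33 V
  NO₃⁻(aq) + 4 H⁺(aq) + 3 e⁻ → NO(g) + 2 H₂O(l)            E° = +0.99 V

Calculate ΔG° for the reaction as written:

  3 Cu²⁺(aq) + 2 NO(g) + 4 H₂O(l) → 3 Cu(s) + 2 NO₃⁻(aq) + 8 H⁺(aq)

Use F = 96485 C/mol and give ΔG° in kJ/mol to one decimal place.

+382.1 kJ/mol

As written, Cu²⁺/Cu is reduced (cathode) and NO₃⁻/NO is oxidised (anode), so E°cell = (+0.33) − (+0.99) = -0.66 V.
Balancing electrons gives n = 6.
ΔG° = −nFE° = −(6)(96485)(-0.66) = 382,081 J = +382.1 kJ/mol.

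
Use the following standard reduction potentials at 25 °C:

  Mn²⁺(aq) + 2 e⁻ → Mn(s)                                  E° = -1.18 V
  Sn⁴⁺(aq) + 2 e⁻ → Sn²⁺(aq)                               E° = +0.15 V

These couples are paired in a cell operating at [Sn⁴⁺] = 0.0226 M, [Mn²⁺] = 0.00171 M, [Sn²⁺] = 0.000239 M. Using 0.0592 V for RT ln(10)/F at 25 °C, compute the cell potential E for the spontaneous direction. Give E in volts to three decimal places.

Sn⁴⁺/Sn²⁺ is the cathode (higher E°), Mn²⁺/Mn the anode: E°cell = +0.15 − (-1.18) = +1.33 V, n = 2.
Overall: Sn⁴⁺(aq) + Mn(s) → Sn²⁺(aq) + Mn²⁺(aq)
Q = [Sn²⁺]·[Mn²⁺] / ([Sn⁴⁺]); log Q = -4.743.
E = E° − (0.0592/n) log Q = +1.33 − (0.0592/2)(-4.743) = +1.470 V.

+1.470 V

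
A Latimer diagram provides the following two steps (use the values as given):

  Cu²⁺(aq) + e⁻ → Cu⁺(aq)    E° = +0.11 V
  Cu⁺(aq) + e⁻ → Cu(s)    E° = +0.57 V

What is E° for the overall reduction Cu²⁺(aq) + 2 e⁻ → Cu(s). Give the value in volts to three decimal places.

Since ΔG° = −nFE° is additive over sequential reductions, n₃E°₃ = n₁E°₁ + n₂E°₂.
E°₃ = (1×+0.11 + 1×+0.57) / 2 = (+0.680) / 2 = +0.340 V.

+0.340 V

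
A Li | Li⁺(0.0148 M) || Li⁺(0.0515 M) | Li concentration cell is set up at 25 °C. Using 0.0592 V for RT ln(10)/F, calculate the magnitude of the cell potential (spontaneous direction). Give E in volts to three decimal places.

+0.032 V

For a concentration cell E°cell = 0. The 0.0515 M side is the cathode (reduction is favoured where [Li⁺] is higher).
With n = 1, E = −(0.0592/1) log([Li⁺]ₐₙ/[Li⁺]꜀ₐₜ) = −(0.0592/1) log(0.0148/0.0515) = −(0.0592/1)(-0.542) = +0.032 V.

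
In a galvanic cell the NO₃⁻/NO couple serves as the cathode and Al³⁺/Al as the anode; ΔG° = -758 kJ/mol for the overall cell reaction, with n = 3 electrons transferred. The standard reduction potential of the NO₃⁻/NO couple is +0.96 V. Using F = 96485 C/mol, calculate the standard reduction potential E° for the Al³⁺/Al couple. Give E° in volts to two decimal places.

E°cell = −ΔG°/(nF) = −(-758×10³)/((3)(96485)) = +2.619 V.
Since NO₃⁻/NO is the cathode and Al³⁺/Al the anode, E°cell = E°(NO₃⁻/NO) − E°(Al³⁺/Al).
So E°(Al³⁺/Al) = E°(NO₃⁻/NO) − E°cell = (+0.96) − (+2.619) = -1.66 V.

-1.66 V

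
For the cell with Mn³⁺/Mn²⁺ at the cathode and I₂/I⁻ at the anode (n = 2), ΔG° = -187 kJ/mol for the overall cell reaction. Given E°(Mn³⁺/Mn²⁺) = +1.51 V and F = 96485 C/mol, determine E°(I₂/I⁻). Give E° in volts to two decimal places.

E°cell = −ΔG°/(nF) = −(-187×10³)/((2)(96485)) = +0.969 V.
Since Mn³⁺/Mn²⁺ is the cathode and I₂/I⁻ the anode, E°cell = E°(Mn³⁺/Mn²⁺) − E°(I₂/I⁻).
So E°(I₂/I⁻) = E°(Mn³⁺/Mn²⁺) − E°cell = (+1.51) − (+0.969) = +0.54 V.

+0.54 V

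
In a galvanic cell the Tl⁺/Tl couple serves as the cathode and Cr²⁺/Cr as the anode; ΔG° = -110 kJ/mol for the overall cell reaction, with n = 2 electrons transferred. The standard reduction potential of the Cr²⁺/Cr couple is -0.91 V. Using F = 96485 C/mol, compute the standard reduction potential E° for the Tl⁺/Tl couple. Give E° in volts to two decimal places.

-0.34 V

E°cell = −ΔG°/(nF) = −(-110×10³)/((2)(96485)) = +0.570 V.
Since Tl⁺/Tl is the cathode and Cr²⁺/Cr the anode, E°cell = E°(Tl⁺/Tl) − E°(Cr²⁺/Cr).
So E°(Tl⁺/Tl) = E°cell + E°(Cr²⁺/Cr) = +0.570 + (-0.91) = -0.34 V.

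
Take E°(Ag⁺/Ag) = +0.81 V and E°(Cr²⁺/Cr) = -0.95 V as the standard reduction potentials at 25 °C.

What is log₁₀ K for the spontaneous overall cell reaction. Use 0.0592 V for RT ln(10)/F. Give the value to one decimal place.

Cathode: Ag⁺/Ag; anode: Cr²⁺/Cr. E°cell = +1.76 V, n = 2.
log K = nE°cell / 0.0592 = (2)(+1.76) / 0.0592 = 59.5.

59.5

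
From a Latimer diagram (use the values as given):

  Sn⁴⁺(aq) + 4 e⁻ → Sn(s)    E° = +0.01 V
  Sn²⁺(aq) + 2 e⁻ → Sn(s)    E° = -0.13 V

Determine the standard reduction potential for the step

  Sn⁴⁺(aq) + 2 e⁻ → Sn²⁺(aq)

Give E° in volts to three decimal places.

+0.150 V

Sequential free energies add, so n₃E°₃ = n₁E°₁ + n₂E°₂.
With n₃ = 4, and the known step contributing 2×(-0.13) V, the unknown satisfies 2·E° = 4×(+0.01) − 2×(-0.13) = +0.300.
E° = +0.300 / 2 = +0.150 V.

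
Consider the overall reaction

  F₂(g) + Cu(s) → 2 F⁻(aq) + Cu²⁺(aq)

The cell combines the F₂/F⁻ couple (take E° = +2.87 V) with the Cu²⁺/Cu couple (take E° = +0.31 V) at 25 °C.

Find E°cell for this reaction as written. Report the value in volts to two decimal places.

+2.56 V

The F₂/F⁻ couple has the higher reduction potential, so it is the cathode; Cu²⁺/Cu is oxidised at the anode.
E°cell = E°(cathode) − E°(anode) = (+2.87) − (+0.31) = +2.56 V.
Since E°cell > 0, the reaction is spontaneous under standard conditions.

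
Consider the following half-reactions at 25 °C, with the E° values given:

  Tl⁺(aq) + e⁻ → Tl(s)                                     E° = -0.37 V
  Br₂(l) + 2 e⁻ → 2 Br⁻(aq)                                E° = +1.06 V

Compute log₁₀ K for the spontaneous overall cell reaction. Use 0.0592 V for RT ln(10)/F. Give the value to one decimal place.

48.3

Cathode: Br₂/Br⁻; anode: Tl⁺/Tl. E°cell = +1.43 V, n = 2.
log K = nE°cell / 0.0592 = (2)(+1.43) / 0.0592 = 48.3.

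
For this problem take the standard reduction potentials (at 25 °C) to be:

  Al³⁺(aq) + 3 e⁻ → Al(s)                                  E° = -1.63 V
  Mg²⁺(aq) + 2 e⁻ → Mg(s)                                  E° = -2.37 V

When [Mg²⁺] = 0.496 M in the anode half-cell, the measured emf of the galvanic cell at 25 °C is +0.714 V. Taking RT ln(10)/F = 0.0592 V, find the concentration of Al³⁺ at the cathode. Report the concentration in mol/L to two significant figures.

0.017 M

Al³⁺/Al is the cathode, Mg²⁺/Mg the anode: E°cell = +0.74 V, n = 6.
Overall reaction: 2 Al³⁺(aq) + 3 Mg(s) → 2 Al(s) + 3 Mg²⁺(aq); Q = [Mg²⁺]^3/[Al³⁺]^2.
From E = E° − (0.0592/n) log Q: log Q = (E° − E)·n/0.0592 = (+0.74 − (+0.714))·6/0.0592 = 2.6351.
So 2·log[Al³⁺] = 3·log(0.496) − log Q = -0.9136 − (2.6351) = -3.5487; log[Al³⁺] = -3.5487 / 2 = -1.7744; [Al³⁺] = 10^(-1.7744) ≈ 0.017 M.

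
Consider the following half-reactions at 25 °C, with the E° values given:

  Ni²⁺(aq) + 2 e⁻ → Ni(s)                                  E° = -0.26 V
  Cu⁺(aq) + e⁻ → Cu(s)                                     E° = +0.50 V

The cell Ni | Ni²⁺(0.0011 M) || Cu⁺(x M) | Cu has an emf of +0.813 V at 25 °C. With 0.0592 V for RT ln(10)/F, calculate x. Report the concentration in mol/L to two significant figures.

0.26 M

Cu⁺/Cu is the cathode, Ni²⁺/Ni the anode: E°cell = +0.76 V, n = 2.
Overall reaction: 2 Cu⁺(aq) + Ni(s) → 2 Cu(s) + Ni²⁺(aq); Q = [Ni²⁺]^1/[Cu⁺]^2.
From E = E° − (0.0592/n) log Q: log Q = (E° − E)·n/0.0592 = (+0.76 − (+0.813))·2/0.0592 = -1.7905.
So 2·log[Cu⁺] = 1·log(0.0011) − log Q = -2.9586 − (-1.7905) = -1.1681; log[Cu⁺] = -1.1681 / 2 = -0.5840; [Cu⁺] = 10^(-0.5840) ≈ 0.26 M.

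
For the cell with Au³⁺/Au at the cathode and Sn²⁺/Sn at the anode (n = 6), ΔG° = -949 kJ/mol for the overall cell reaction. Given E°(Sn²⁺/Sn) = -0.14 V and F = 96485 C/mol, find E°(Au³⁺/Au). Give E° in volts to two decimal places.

+1.50 V

E°cell = −ΔG°/(nF) = −(-949×10³)/((6)(96485)) = +1.639 V.
Since Au³⁺/Au is the cathode and Sn²⁺/Sn the anode, E°cell = E°(Au³⁺/Au) − E°(Sn²⁺/Sn).
So E°(Au³⁺/Au) = E°cell + E°(Sn²⁺/Sn) = +1.639 + (-0.14) = +1.50 V.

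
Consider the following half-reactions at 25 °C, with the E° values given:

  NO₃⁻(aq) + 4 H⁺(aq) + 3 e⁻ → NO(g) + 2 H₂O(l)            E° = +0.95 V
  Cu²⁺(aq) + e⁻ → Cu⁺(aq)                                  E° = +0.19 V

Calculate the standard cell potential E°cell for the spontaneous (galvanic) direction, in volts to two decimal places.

+0.76 V

The NO₃⁻/NO couple has the higher reduction potential, so it is the cathode; Cu²⁺/Cu⁺ is oxidised at the anode.
E°cell = E°(cathode) − E°(anode) = (+0.95) − (+0.19) = +0.76 V.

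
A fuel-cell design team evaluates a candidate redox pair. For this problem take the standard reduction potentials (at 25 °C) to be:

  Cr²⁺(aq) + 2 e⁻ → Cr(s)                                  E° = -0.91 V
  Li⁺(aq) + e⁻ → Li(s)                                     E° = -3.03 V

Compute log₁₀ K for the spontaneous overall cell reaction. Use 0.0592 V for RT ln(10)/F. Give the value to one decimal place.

Cathode: Cr²⁺/Cr; anode: Li⁺/Li. E°cell = +2.12 V, n = 2.
log K = nE°cell / 0.0592 = (2)(+2.12) / 0.0592 = 71.6.

71.6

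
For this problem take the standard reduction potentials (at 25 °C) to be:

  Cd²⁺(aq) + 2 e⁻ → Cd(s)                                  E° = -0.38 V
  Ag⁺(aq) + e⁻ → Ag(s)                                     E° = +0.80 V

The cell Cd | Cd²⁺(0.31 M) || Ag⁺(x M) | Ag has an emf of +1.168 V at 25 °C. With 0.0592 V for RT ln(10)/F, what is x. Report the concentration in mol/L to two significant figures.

0.35 M

Ag⁺/Ag is the cathode, Cd²⁺/Cd the anode: E°cell = +1.18 V, n = 2.
Overall reaction: 2 Ag⁺(aq) + Cd(s) → 2 Ag(s) + Cd²⁺(aq); Q = [Cd²⁺]^1/[Ag⁺]^2.
From E = E° − (0.0592/n) log Q: log Q = (E° − E)·n/0.0592 = (+1.18 − (+1.168))·2/0.0592 = 0.4054.
So 2·log[Ag⁺] = 1·log(0.31) − log Q = -0.5086 − (0.4054) = -0.9140; log[Ag⁺] = -0.9140 / 2 = -0.4570; [Ag⁺] = 10^(-0.4570) ≈ 0.35 M.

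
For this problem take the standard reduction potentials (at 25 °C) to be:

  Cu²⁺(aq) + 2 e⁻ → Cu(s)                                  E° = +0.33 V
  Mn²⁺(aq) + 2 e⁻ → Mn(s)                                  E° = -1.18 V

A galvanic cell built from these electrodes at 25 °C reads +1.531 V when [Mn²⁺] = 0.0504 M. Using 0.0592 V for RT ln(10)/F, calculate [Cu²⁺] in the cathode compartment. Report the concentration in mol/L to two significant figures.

Cu²⁺/Cu is the cathode, Mn²⁺/Mn the anode: E°cell = +1.51 V, n = 2.
Overall reaction: Cu²⁺(aq) + Mn(s) → Cu(s) + Mn²⁺(aq); Q = [Mn²⁺]^1/[Cu²⁺]^1.
From E = E° − (0.0592/n) log Q: log Q = (E° − E)·n/0.0592 = (+1.51 − (+1.531))·2/0.0592 = -0.7095.
So 1·log[Cu²⁺] = 1·log(0.0504) − log Q = -1.2976 − (-0.7095) = -0.5881; [Cu²⁺] = 10^(-0.5881) ≈ 0.26 M.

0.26 M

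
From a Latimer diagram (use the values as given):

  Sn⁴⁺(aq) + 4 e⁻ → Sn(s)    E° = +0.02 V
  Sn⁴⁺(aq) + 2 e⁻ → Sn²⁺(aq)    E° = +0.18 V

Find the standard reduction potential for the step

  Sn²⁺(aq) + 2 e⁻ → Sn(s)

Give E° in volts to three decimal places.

Sequential free energies add, so n₃E°₃ = n₁E°₁ + n₂E°₂.
With n₃ = 4, and the known step contributing 2×(+0.18) V, the unknown satisfies 2·E° = 4×(+0.02) − 2×(+0.18) = -0.280.
E° = -0.280 / 2 = -0.140 V.

-0.140 V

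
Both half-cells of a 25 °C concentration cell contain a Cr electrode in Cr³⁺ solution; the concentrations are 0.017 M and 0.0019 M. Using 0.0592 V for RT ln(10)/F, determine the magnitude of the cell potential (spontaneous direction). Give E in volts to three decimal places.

+0.019 V

For a concentration cell E°cell = 0. The 0.017 M side is the cathode (reduction is favoured where [Cr³⁺] is higher).
With n = 3, E = −(0.0592/3) log([Cr³⁺]ₐₙ/[Cr³⁺]꜀ₐₜ) = −(0.0592/3) log(0.0019/0.017) = −(0.0592/3)(-0.952) = +0.019 V.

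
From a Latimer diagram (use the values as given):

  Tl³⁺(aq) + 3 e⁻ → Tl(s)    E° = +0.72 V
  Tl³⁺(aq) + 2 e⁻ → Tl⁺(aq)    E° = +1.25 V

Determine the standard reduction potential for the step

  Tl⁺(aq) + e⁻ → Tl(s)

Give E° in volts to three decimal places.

Sequential free energies add, so n₃E°₃ = n₁E°₁ + n₂E°₂.
With n₃ = 3, and the known step contributing 2×(+1.25) V, the unknown satisfies 1·E° = 3×(+0.72) − 2×(+1.25) = -0.340.
E° = -0.340 / 1 = -0.340 V.

-0.340 V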